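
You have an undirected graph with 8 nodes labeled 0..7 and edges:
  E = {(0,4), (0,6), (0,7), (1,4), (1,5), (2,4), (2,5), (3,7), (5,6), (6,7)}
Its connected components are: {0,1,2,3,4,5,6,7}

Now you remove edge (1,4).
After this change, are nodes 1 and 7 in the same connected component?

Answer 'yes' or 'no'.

Initial components: {0,1,2,3,4,5,6,7}
Removing edge (1,4): not a bridge — component count unchanged at 1.
New components: {0,1,2,3,4,5,6,7}
Are 1 and 7 in the same component? yes

Answer: yes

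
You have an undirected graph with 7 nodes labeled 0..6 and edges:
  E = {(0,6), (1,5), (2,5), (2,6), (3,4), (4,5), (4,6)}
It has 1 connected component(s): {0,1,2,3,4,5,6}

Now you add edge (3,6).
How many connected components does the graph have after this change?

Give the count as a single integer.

Initial component count: 1
Add (3,6): endpoints already in same component. Count unchanged: 1.
New component count: 1

Answer: 1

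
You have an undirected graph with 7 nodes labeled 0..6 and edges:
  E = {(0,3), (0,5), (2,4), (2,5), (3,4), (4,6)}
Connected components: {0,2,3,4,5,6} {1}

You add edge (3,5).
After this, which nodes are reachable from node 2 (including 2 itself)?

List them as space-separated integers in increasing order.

Answer: 0 2 3 4 5 6

Derivation:
Before: nodes reachable from 2: {0,2,3,4,5,6}
Adding (3,5): both endpoints already in same component. Reachability from 2 unchanged.
After: nodes reachable from 2: {0,2,3,4,5,6}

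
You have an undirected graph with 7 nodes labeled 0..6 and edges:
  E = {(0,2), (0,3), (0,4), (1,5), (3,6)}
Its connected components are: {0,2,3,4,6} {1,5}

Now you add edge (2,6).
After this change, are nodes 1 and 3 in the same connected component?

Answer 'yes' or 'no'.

Initial components: {0,2,3,4,6} {1,5}
Adding edge (2,6): both already in same component {0,2,3,4,6}. No change.
New components: {0,2,3,4,6} {1,5}
Are 1 and 3 in the same component? no

Answer: no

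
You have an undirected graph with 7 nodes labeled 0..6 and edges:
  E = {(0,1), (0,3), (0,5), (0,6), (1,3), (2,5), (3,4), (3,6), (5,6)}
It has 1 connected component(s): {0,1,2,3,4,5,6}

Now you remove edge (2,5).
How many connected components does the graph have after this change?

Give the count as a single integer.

Answer: 2

Derivation:
Initial component count: 1
Remove (2,5): it was a bridge. Count increases: 1 -> 2.
  After removal, components: {0,1,3,4,5,6} {2}
New component count: 2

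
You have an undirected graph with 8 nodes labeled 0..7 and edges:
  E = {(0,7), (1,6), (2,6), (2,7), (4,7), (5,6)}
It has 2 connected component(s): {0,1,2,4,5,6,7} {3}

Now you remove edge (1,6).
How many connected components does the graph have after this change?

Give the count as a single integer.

Answer: 3

Derivation:
Initial component count: 2
Remove (1,6): it was a bridge. Count increases: 2 -> 3.
  After removal, components: {0,2,4,5,6,7} {1} {3}
New component count: 3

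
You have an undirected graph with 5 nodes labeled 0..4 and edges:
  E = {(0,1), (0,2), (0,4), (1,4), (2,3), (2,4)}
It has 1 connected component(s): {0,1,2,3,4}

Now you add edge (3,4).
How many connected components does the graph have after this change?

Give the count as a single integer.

Initial component count: 1
Add (3,4): endpoints already in same component. Count unchanged: 1.
New component count: 1

Answer: 1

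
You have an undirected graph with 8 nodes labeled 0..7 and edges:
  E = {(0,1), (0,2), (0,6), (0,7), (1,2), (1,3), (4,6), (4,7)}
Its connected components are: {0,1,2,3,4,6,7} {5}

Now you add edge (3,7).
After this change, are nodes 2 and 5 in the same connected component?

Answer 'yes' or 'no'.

Answer: no

Derivation:
Initial components: {0,1,2,3,4,6,7} {5}
Adding edge (3,7): both already in same component {0,1,2,3,4,6,7}. No change.
New components: {0,1,2,3,4,6,7} {5}
Are 2 and 5 in the same component? no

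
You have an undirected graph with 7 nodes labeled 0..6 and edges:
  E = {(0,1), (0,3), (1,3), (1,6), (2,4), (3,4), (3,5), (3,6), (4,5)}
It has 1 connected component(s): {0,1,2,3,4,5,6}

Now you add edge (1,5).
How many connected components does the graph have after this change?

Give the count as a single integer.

Initial component count: 1
Add (1,5): endpoints already in same component. Count unchanged: 1.
New component count: 1

Answer: 1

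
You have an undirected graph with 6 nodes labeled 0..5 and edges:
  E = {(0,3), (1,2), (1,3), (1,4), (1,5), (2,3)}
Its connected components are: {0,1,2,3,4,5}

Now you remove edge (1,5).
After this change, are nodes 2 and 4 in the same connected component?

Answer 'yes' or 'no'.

Initial components: {0,1,2,3,4,5}
Removing edge (1,5): it was a bridge — component count 1 -> 2.
New components: {0,1,2,3,4} {5}
Are 2 and 4 in the same component? yes

Answer: yes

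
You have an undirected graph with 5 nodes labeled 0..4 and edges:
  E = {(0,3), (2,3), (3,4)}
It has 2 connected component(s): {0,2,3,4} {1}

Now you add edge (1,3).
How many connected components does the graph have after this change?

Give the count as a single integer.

Initial component count: 2
Add (1,3): merges two components. Count decreases: 2 -> 1.
New component count: 1

Answer: 1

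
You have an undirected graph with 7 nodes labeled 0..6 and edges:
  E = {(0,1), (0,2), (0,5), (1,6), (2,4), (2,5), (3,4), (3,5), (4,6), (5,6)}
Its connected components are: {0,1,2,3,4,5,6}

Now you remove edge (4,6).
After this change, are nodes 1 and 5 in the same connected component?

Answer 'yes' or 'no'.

Initial components: {0,1,2,3,4,5,6}
Removing edge (4,6): not a bridge — component count unchanged at 1.
New components: {0,1,2,3,4,5,6}
Are 1 and 5 in the same component? yes

Answer: yes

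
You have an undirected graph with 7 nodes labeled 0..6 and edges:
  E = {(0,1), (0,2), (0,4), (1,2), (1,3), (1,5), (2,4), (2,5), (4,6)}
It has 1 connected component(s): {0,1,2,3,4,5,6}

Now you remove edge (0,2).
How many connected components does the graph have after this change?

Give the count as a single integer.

Initial component count: 1
Remove (0,2): not a bridge. Count unchanged: 1.
  After removal, components: {0,1,2,3,4,5,6}
New component count: 1

Answer: 1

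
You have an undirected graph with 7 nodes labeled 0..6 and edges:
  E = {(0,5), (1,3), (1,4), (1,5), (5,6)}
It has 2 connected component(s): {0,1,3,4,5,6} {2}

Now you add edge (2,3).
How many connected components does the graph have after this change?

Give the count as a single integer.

Answer: 1

Derivation:
Initial component count: 2
Add (2,3): merges two components. Count decreases: 2 -> 1.
New component count: 1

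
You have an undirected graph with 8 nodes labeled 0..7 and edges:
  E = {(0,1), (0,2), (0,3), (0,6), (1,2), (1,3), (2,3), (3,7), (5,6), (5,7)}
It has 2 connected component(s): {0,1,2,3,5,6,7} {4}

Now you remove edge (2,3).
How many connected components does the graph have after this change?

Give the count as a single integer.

Answer: 2

Derivation:
Initial component count: 2
Remove (2,3): not a bridge. Count unchanged: 2.
  After removal, components: {0,1,2,3,5,6,7} {4}
New component count: 2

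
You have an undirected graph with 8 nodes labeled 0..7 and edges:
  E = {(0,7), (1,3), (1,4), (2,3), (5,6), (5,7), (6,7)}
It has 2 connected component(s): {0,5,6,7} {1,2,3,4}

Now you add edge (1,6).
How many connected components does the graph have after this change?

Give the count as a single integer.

Initial component count: 2
Add (1,6): merges two components. Count decreases: 2 -> 1.
New component count: 1

Answer: 1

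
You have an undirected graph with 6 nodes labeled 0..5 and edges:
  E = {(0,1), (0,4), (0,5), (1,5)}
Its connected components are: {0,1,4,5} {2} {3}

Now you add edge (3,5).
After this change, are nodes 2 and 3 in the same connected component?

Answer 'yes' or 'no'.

Answer: no

Derivation:
Initial components: {0,1,4,5} {2} {3}
Adding edge (3,5): merges {3} and {0,1,4,5}.
New components: {0,1,3,4,5} {2}
Are 2 and 3 in the same component? no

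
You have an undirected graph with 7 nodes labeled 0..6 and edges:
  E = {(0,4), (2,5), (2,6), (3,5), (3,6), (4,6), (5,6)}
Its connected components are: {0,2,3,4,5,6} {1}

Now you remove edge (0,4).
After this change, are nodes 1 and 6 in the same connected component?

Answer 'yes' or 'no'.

Initial components: {0,2,3,4,5,6} {1}
Removing edge (0,4): it was a bridge — component count 2 -> 3.
New components: {0} {1} {2,3,4,5,6}
Are 1 and 6 in the same component? no

Answer: no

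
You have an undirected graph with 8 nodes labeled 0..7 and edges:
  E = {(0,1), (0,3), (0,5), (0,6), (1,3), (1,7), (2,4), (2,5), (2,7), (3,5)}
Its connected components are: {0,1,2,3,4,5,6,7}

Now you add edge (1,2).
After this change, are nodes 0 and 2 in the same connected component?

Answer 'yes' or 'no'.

Initial components: {0,1,2,3,4,5,6,7}
Adding edge (1,2): both already in same component {0,1,2,3,4,5,6,7}. No change.
New components: {0,1,2,3,4,5,6,7}
Are 0 and 2 in the same component? yes

Answer: yes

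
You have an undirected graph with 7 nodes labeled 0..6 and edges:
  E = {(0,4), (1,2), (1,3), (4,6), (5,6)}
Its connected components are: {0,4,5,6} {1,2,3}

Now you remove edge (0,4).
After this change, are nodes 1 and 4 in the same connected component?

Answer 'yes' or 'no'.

Initial components: {0,4,5,6} {1,2,3}
Removing edge (0,4): it was a bridge — component count 2 -> 3.
New components: {0} {1,2,3} {4,5,6}
Are 1 and 4 in the same component? no

Answer: no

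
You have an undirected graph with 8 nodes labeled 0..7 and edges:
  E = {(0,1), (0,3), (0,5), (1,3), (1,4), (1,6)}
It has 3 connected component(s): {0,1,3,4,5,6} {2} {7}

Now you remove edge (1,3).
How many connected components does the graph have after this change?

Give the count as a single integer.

Initial component count: 3
Remove (1,3): not a bridge. Count unchanged: 3.
  After removal, components: {0,1,3,4,5,6} {2} {7}
New component count: 3

Answer: 3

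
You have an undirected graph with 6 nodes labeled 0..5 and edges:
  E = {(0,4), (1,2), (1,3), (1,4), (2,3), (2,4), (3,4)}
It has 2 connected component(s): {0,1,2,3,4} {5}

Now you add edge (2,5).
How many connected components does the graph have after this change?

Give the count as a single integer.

Answer: 1

Derivation:
Initial component count: 2
Add (2,5): merges two components. Count decreases: 2 -> 1.
New component count: 1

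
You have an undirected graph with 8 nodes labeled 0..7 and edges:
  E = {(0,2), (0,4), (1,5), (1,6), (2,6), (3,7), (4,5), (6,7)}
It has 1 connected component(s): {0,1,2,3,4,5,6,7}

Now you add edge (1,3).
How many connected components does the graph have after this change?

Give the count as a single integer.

Initial component count: 1
Add (1,3): endpoints already in same component. Count unchanged: 1.
New component count: 1

Answer: 1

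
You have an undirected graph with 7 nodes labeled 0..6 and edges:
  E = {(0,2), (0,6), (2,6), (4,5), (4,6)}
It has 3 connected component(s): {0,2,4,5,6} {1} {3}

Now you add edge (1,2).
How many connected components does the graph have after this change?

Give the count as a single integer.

Initial component count: 3
Add (1,2): merges two components. Count decreases: 3 -> 2.
New component count: 2

Answer: 2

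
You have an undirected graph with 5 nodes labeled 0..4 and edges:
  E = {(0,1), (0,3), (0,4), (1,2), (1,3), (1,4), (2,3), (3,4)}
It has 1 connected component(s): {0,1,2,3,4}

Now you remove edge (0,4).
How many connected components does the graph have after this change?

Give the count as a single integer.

Initial component count: 1
Remove (0,4): not a bridge. Count unchanged: 1.
  After removal, components: {0,1,2,3,4}
New component count: 1

Answer: 1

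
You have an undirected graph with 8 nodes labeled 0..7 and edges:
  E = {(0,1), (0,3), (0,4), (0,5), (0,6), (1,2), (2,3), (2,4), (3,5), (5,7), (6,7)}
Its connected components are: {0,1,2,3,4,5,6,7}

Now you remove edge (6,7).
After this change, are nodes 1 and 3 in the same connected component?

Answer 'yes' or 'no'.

Initial components: {0,1,2,3,4,5,6,7}
Removing edge (6,7): not a bridge — component count unchanged at 1.
New components: {0,1,2,3,4,5,6,7}
Are 1 and 3 in the same component? yes

Answer: yes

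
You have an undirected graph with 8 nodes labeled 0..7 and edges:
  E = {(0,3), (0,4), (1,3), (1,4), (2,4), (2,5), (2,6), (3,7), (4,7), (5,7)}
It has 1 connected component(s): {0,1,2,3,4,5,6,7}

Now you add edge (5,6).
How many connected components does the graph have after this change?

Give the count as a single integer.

Initial component count: 1
Add (5,6): endpoints already in same component. Count unchanged: 1.
New component count: 1

Answer: 1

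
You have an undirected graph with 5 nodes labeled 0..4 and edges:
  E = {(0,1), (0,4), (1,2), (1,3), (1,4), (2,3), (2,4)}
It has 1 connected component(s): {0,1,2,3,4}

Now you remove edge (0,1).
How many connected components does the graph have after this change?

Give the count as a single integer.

Initial component count: 1
Remove (0,1): not a bridge. Count unchanged: 1.
  After removal, components: {0,1,2,3,4}
New component count: 1

Answer: 1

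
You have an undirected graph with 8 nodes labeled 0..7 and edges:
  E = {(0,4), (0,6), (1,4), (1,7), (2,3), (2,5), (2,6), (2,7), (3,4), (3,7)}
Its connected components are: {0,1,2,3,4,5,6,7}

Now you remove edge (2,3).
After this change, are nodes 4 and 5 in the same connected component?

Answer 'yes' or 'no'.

Answer: yes

Derivation:
Initial components: {0,1,2,3,4,5,6,7}
Removing edge (2,3): not a bridge — component count unchanged at 1.
New components: {0,1,2,3,4,5,6,7}
Are 4 and 5 in the same component? yes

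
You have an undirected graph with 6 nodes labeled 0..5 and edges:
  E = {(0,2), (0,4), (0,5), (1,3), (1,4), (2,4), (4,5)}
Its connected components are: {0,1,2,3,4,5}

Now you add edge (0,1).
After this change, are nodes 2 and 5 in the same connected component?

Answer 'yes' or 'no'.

Initial components: {0,1,2,3,4,5}
Adding edge (0,1): both already in same component {0,1,2,3,4,5}. No change.
New components: {0,1,2,3,4,5}
Are 2 and 5 in the same component? yes

Answer: yes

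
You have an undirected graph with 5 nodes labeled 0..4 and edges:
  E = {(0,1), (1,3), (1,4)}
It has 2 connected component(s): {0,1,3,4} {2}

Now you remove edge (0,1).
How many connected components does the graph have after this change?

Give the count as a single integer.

Answer: 3

Derivation:
Initial component count: 2
Remove (0,1): it was a bridge. Count increases: 2 -> 3.
  After removal, components: {0} {1,3,4} {2}
New component count: 3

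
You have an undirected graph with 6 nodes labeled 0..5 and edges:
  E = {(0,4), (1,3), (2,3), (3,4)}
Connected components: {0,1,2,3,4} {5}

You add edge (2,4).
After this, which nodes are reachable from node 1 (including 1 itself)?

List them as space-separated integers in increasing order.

Before: nodes reachable from 1: {0,1,2,3,4}
Adding (2,4): both endpoints already in same component. Reachability from 1 unchanged.
After: nodes reachable from 1: {0,1,2,3,4}

Answer: 0 1 2 3 4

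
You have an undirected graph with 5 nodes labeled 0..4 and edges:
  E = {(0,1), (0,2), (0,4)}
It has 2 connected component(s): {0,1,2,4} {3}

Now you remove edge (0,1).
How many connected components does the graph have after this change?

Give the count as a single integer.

Answer: 3

Derivation:
Initial component count: 2
Remove (0,1): it was a bridge. Count increases: 2 -> 3.
  After removal, components: {0,2,4} {1} {3}
New component count: 3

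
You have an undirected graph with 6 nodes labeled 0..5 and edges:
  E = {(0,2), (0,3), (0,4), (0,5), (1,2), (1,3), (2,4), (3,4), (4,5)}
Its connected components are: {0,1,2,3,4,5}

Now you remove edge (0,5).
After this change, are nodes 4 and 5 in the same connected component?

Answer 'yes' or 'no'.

Initial components: {0,1,2,3,4,5}
Removing edge (0,5): not a bridge — component count unchanged at 1.
New components: {0,1,2,3,4,5}
Are 4 and 5 in the same component? yes

Answer: yes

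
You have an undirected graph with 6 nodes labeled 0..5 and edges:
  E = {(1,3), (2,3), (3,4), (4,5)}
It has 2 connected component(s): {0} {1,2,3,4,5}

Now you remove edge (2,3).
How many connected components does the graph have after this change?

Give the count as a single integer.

Answer: 3

Derivation:
Initial component count: 2
Remove (2,3): it was a bridge. Count increases: 2 -> 3.
  After removal, components: {0} {1,3,4,5} {2}
New component count: 3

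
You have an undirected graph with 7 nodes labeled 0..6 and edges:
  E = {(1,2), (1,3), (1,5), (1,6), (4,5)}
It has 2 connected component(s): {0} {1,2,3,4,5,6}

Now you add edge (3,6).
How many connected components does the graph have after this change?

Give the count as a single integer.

Answer: 2

Derivation:
Initial component count: 2
Add (3,6): endpoints already in same component. Count unchanged: 2.
New component count: 2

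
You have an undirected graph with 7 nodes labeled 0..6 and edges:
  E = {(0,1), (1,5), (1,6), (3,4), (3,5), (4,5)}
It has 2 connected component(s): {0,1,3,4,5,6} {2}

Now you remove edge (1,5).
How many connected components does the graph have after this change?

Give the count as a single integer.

Answer: 3

Derivation:
Initial component count: 2
Remove (1,5): it was a bridge. Count increases: 2 -> 3.
  After removal, components: {0,1,6} {2} {3,4,5}
New component count: 3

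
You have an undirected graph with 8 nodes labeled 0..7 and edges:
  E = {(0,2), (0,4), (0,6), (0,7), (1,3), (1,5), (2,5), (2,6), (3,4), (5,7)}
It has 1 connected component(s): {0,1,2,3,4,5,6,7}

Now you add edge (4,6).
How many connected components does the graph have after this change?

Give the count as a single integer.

Initial component count: 1
Add (4,6): endpoints already in same component. Count unchanged: 1.
New component count: 1

Answer: 1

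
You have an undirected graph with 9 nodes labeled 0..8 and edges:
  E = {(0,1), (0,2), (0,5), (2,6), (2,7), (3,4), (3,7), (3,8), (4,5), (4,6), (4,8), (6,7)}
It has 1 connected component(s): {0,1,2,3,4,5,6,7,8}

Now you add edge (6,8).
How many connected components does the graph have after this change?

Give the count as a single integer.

Initial component count: 1
Add (6,8): endpoints already in same component. Count unchanged: 1.
New component count: 1

Answer: 1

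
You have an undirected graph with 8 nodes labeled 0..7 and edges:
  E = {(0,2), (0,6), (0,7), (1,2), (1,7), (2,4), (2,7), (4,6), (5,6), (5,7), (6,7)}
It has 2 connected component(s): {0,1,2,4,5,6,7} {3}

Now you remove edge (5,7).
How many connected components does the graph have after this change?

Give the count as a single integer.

Answer: 2

Derivation:
Initial component count: 2
Remove (5,7): not a bridge. Count unchanged: 2.
  After removal, components: {0,1,2,4,5,6,7} {3}
New component count: 2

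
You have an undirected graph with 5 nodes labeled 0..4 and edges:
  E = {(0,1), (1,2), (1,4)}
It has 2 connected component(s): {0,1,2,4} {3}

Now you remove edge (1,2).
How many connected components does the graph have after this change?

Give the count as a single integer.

Answer: 3

Derivation:
Initial component count: 2
Remove (1,2): it was a bridge. Count increases: 2 -> 3.
  After removal, components: {0,1,4} {2} {3}
New component count: 3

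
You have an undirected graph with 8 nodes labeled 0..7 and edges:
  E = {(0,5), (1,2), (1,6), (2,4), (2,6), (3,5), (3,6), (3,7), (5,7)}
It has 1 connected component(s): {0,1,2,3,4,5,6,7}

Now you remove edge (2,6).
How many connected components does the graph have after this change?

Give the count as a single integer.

Answer: 1

Derivation:
Initial component count: 1
Remove (2,6): not a bridge. Count unchanged: 1.
  After removal, components: {0,1,2,3,4,5,6,7}
New component count: 1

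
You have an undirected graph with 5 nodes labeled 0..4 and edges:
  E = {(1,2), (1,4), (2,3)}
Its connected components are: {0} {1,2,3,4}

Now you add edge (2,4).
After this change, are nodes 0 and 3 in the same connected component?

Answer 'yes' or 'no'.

Answer: no

Derivation:
Initial components: {0} {1,2,3,4}
Adding edge (2,4): both already in same component {1,2,3,4}. No change.
New components: {0} {1,2,3,4}
Are 0 and 3 in the same component? no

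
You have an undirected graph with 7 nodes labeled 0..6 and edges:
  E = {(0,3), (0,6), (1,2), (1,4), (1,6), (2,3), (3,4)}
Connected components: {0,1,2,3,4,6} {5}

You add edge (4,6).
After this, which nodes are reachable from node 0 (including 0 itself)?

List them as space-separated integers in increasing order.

Answer: 0 1 2 3 4 6

Derivation:
Before: nodes reachable from 0: {0,1,2,3,4,6}
Adding (4,6): both endpoints already in same component. Reachability from 0 unchanged.
After: nodes reachable from 0: {0,1,2,3,4,6}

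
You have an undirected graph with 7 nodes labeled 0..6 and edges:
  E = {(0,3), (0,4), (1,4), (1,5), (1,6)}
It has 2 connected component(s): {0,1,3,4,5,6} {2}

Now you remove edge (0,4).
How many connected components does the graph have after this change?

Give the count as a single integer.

Initial component count: 2
Remove (0,4): it was a bridge. Count increases: 2 -> 3.
  After removal, components: {0,3} {1,4,5,6} {2}
New component count: 3

Answer: 3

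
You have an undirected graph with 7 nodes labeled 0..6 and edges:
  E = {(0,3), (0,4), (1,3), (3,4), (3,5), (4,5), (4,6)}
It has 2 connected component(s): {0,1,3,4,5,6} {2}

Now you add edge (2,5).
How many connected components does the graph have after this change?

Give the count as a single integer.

Initial component count: 2
Add (2,5): merges two components. Count decreases: 2 -> 1.
New component count: 1

Answer: 1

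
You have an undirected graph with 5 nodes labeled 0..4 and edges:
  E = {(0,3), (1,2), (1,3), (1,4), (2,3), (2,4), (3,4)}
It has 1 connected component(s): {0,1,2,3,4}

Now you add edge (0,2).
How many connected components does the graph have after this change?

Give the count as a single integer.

Initial component count: 1
Add (0,2): endpoints already in same component. Count unchanged: 1.
New component count: 1

Answer: 1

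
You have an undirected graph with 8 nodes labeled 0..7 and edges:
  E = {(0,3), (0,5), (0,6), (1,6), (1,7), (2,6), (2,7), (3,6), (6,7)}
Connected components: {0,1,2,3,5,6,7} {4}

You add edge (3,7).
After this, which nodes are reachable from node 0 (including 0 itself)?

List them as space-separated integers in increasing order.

Answer: 0 1 2 3 5 6 7

Derivation:
Before: nodes reachable from 0: {0,1,2,3,5,6,7}
Adding (3,7): both endpoints already in same component. Reachability from 0 unchanged.
After: nodes reachable from 0: {0,1,2,3,5,6,7}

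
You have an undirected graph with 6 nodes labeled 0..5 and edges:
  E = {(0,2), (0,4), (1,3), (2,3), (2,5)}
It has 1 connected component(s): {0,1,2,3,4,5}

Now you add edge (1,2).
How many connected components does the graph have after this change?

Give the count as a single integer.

Initial component count: 1
Add (1,2): endpoints already in same component. Count unchanged: 1.
New component count: 1

Answer: 1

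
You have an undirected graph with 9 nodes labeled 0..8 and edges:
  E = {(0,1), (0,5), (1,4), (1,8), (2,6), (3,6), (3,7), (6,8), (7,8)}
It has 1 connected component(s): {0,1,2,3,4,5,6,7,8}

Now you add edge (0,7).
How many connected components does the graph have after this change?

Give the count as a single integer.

Initial component count: 1
Add (0,7): endpoints already in same component. Count unchanged: 1.
New component count: 1

Answer: 1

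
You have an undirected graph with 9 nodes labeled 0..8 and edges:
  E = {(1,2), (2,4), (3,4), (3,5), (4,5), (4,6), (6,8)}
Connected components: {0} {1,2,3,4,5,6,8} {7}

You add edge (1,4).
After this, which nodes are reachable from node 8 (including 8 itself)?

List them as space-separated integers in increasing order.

Answer: 1 2 3 4 5 6 8

Derivation:
Before: nodes reachable from 8: {1,2,3,4,5,6,8}
Adding (1,4): both endpoints already in same component. Reachability from 8 unchanged.
After: nodes reachable from 8: {1,2,3,4,5,6,8}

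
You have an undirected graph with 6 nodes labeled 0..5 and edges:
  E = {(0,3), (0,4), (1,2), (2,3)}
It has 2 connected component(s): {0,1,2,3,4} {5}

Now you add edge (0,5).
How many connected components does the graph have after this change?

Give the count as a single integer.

Initial component count: 2
Add (0,5): merges two components. Count decreases: 2 -> 1.
New component count: 1

Answer: 1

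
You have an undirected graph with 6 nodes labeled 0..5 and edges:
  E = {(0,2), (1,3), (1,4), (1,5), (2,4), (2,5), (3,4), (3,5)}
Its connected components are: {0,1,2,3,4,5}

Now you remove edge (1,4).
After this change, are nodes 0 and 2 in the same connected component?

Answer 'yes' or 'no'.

Answer: yes

Derivation:
Initial components: {0,1,2,3,4,5}
Removing edge (1,4): not a bridge — component count unchanged at 1.
New components: {0,1,2,3,4,5}
Are 0 and 2 in the same component? yes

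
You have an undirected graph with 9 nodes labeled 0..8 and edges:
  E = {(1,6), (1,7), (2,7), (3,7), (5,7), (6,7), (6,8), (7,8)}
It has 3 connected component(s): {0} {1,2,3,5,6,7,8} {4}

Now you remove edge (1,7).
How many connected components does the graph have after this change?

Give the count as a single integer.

Answer: 3

Derivation:
Initial component count: 3
Remove (1,7): not a bridge. Count unchanged: 3.
  After removal, components: {0} {1,2,3,5,6,7,8} {4}
New component count: 3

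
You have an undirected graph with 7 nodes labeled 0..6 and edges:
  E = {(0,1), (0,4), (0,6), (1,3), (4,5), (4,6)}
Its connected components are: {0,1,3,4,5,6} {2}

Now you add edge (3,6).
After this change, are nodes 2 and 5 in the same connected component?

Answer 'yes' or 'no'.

Answer: no

Derivation:
Initial components: {0,1,3,4,5,6} {2}
Adding edge (3,6): both already in same component {0,1,3,4,5,6}. No change.
New components: {0,1,3,4,5,6} {2}
Are 2 and 5 in the same component? no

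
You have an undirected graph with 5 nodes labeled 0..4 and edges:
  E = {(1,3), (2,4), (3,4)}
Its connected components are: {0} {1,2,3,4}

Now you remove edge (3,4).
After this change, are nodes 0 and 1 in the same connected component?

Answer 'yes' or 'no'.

Answer: no

Derivation:
Initial components: {0} {1,2,3,4}
Removing edge (3,4): it was a bridge — component count 2 -> 3.
New components: {0} {1,3} {2,4}
Are 0 and 1 in the same component? no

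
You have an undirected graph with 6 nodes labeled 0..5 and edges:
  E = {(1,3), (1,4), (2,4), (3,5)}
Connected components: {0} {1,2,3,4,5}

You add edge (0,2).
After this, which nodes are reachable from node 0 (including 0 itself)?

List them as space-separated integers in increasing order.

Answer: 0 1 2 3 4 5

Derivation:
Before: nodes reachable from 0: {0}
Adding (0,2): merges 0's component with another. Reachability grows.
After: nodes reachable from 0: {0,1,2,3,4,5}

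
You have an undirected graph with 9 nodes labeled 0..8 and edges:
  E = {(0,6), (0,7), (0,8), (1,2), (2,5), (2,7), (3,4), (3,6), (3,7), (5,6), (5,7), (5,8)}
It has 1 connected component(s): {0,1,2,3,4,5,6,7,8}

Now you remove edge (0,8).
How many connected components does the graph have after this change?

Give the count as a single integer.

Initial component count: 1
Remove (0,8): not a bridge. Count unchanged: 1.
  After removal, components: {0,1,2,3,4,5,6,7,8}
New component count: 1

Answer: 1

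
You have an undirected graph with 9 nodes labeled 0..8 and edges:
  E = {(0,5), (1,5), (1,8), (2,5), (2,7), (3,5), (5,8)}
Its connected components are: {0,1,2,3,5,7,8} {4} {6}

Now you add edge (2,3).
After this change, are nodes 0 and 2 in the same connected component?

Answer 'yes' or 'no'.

Answer: yes

Derivation:
Initial components: {0,1,2,3,5,7,8} {4} {6}
Adding edge (2,3): both already in same component {0,1,2,3,5,7,8}. No change.
New components: {0,1,2,3,5,7,8} {4} {6}
Are 0 and 2 in the same component? yes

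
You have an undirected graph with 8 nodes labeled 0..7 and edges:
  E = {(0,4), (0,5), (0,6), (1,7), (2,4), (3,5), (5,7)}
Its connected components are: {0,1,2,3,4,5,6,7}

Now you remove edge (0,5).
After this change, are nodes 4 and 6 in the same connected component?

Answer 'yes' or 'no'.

Initial components: {0,1,2,3,4,5,6,7}
Removing edge (0,5): it was a bridge — component count 1 -> 2.
New components: {0,2,4,6} {1,3,5,7}
Are 4 and 6 in the same component? yes

Answer: yes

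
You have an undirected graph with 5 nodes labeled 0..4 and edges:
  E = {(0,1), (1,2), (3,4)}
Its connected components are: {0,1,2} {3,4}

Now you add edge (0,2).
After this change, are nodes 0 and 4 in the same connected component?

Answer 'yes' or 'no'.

Initial components: {0,1,2} {3,4}
Adding edge (0,2): both already in same component {0,1,2}. No change.
New components: {0,1,2} {3,4}
Are 0 and 4 in the same component? no

Answer: no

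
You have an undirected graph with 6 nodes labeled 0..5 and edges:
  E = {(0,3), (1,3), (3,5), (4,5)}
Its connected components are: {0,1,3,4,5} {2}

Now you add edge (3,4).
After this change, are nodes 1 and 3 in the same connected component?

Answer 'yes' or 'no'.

Initial components: {0,1,3,4,5} {2}
Adding edge (3,4): both already in same component {0,1,3,4,5}. No change.
New components: {0,1,3,4,5} {2}
Are 1 and 3 in the same component? yes

Answer: yes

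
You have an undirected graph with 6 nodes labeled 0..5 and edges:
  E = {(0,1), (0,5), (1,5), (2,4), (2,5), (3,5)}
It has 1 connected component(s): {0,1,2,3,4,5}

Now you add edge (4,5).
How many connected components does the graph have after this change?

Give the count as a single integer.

Initial component count: 1
Add (4,5): endpoints already in same component. Count unchanged: 1.
New component count: 1

Answer: 1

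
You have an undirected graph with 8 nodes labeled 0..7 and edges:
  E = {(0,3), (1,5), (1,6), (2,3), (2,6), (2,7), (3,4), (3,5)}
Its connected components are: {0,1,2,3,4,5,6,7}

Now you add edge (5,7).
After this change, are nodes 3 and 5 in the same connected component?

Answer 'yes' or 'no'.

Answer: yes

Derivation:
Initial components: {0,1,2,3,4,5,6,7}
Adding edge (5,7): both already in same component {0,1,2,3,4,5,6,7}. No change.
New components: {0,1,2,3,4,5,6,7}
Are 3 and 5 in the same component? yes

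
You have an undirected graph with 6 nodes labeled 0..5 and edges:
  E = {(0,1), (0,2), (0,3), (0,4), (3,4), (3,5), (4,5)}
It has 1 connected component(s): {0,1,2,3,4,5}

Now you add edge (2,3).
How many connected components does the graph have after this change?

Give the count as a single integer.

Answer: 1

Derivation:
Initial component count: 1
Add (2,3): endpoints already in same component. Count unchanged: 1.
New component count: 1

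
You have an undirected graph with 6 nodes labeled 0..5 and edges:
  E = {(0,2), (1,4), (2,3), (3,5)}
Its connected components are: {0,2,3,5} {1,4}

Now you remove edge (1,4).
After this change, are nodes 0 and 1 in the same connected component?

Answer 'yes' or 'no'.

Answer: no

Derivation:
Initial components: {0,2,3,5} {1,4}
Removing edge (1,4): it was a bridge — component count 2 -> 3.
New components: {0,2,3,5} {1} {4}
Are 0 and 1 in the same component? no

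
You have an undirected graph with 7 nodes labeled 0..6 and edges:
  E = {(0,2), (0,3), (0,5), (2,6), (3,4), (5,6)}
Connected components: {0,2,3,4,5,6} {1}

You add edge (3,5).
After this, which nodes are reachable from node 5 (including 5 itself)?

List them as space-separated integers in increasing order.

Before: nodes reachable from 5: {0,2,3,4,5,6}
Adding (3,5): both endpoints already in same component. Reachability from 5 unchanged.
After: nodes reachable from 5: {0,2,3,4,5,6}

Answer: 0 2 3 4 5 6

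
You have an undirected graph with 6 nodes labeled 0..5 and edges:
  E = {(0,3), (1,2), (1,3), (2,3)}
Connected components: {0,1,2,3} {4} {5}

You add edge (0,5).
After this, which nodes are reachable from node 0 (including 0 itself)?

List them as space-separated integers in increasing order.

Answer: 0 1 2 3 5

Derivation:
Before: nodes reachable from 0: {0,1,2,3}
Adding (0,5): merges 0's component with another. Reachability grows.
After: nodes reachable from 0: {0,1,2,3,5}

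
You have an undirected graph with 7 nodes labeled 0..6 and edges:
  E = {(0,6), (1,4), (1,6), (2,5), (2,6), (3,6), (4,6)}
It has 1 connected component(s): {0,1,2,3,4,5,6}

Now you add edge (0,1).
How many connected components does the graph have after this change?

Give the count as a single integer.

Initial component count: 1
Add (0,1): endpoints already in same component. Count unchanged: 1.
New component count: 1

Answer: 1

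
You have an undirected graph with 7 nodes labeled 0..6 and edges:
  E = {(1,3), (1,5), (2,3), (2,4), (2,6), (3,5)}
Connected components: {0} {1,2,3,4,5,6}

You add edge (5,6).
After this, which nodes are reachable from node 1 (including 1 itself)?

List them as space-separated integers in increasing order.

Answer: 1 2 3 4 5 6

Derivation:
Before: nodes reachable from 1: {1,2,3,4,5,6}
Adding (5,6): both endpoints already in same component. Reachability from 1 unchanged.
After: nodes reachable from 1: {1,2,3,4,5,6}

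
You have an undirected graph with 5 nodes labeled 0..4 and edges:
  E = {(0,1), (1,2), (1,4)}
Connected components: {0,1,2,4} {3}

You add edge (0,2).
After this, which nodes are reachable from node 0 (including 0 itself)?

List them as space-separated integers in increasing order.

Before: nodes reachable from 0: {0,1,2,4}
Adding (0,2): both endpoints already in same component. Reachability from 0 unchanged.
After: nodes reachable from 0: {0,1,2,4}

Answer: 0 1 2 4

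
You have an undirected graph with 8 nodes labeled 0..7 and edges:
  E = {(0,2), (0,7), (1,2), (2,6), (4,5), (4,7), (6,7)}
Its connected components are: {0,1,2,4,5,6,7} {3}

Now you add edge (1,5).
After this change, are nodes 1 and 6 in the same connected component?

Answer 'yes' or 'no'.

Initial components: {0,1,2,4,5,6,7} {3}
Adding edge (1,5): both already in same component {0,1,2,4,5,6,7}. No change.
New components: {0,1,2,4,5,6,7} {3}
Are 1 and 6 in the same component? yes

Answer: yes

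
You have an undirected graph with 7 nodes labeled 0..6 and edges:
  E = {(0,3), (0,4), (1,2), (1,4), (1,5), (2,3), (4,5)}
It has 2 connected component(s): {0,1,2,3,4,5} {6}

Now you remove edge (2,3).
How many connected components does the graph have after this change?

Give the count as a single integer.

Answer: 2

Derivation:
Initial component count: 2
Remove (2,3): not a bridge. Count unchanged: 2.
  After removal, components: {0,1,2,3,4,5} {6}
New component count: 2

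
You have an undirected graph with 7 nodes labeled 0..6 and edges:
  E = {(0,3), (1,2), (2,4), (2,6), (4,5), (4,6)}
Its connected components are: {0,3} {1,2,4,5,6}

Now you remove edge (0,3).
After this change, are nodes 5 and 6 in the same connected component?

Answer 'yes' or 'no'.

Answer: yes

Derivation:
Initial components: {0,3} {1,2,4,5,6}
Removing edge (0,3): it was a bridge — component count 2 -> 3.
New components: {0} {1,2,4,5,6} {3}
Are 5 and 6 in the same component? yes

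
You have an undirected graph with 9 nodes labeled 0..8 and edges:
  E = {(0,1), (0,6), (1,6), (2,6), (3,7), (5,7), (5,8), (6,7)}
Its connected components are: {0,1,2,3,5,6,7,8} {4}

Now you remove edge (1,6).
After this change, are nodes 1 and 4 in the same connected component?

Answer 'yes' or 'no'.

Initial components: {0,1,2,3,5,6,7,8} {4}
Removing edge (1,6): not a bridge — component count unchanged at 2.
New components: {0,1,2,3,5,6,7,8} {4}
Are 1 and 4 in the same component? no

Answer: no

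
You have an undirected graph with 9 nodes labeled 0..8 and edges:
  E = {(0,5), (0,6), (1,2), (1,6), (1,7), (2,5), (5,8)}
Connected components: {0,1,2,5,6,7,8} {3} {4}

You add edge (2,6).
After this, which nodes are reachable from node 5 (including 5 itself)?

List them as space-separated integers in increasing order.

Before: nodes reachable from 5: {0,1,2,5,6,7,8}
Adding (2,6): both endpoints already in same component. Reachability from 5 unchanged.
After: nodes reachable from 5: {0,1,2,5,6,7,8}

Answer: 0 1 2 5 6 7 8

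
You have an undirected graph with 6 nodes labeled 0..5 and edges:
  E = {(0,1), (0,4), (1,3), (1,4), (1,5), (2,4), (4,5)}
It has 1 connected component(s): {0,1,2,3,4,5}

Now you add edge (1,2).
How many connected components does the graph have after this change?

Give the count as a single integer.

Answer: 1

Derivation:
Initial component count: 1
Add (1,2): endpoints already in same component. Count unchanged: 1.
New component count: 1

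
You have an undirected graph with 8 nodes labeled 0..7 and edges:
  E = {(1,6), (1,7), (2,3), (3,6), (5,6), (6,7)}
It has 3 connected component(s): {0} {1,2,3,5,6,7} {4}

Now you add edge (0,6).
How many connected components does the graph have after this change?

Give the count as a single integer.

Initial component count: 3
Add (0,6): merges two components. Count decreases: 3 -> 2.
New component count: 2

Answer: 2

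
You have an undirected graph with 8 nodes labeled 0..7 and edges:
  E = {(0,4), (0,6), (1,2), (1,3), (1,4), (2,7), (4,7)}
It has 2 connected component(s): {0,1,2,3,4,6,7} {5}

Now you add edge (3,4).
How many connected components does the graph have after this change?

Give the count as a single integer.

Initial component count: 2
Add (3,4): endpoints already in same component. Count unchanged: 2.
New component count: 2

Answer: 2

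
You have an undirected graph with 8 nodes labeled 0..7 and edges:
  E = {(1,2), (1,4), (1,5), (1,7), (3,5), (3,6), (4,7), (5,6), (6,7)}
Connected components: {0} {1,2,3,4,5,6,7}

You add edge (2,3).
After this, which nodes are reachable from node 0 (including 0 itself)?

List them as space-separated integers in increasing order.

Before: nodes reachable from 0: {0}
Adding (2,3): both endpoints already in same component. Reachability from 0 unchanged.
After: nodes reachable from 0: {0}

Answer: 0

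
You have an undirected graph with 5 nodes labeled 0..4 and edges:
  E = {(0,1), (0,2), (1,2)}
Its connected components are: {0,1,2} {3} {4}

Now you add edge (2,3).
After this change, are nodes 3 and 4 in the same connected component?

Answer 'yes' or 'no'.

Answer: no

Derivation:
Initial components: {0,1,2} {3} {4}
Adding edge (2,3): merges {0,1,2} and {3}.
New components: {0,1,2,3} {4}
Are 3 and 4 in the same component? no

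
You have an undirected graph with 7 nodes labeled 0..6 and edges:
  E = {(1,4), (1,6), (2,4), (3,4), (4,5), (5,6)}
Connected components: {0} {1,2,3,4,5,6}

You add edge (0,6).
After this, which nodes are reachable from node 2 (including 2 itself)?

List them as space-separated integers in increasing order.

Before: nodes reachable from 2: {1,2,3,4,5,6}
Adding (0,6): merges 2's component with another. Reachability grows.
After: nodes reachable from 2: {0,1,2,3,4,5,6}

Answer: 0 1 2 3 4 5 6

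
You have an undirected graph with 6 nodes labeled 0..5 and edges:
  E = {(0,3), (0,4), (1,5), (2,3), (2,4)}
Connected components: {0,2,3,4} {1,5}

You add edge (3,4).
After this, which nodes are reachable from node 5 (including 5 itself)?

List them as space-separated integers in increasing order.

Answer: 1 5

Derivation:
Before: nodes reachable from 5: {1,5}
Adding (3,4): both endpoints already in same component. Reachability from 5 unchanged.
After: nodes reachable from 5: {1,5}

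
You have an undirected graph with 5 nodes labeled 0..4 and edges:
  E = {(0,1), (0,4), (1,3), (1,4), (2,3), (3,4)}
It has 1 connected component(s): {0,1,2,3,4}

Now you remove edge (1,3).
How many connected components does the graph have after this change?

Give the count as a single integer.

Initial component count: 1
Remove (1,3): not a bridge. Count unchanged: 1.
  After removal, components: {0,1,2,3,4}
New component count: 1

Answer: 1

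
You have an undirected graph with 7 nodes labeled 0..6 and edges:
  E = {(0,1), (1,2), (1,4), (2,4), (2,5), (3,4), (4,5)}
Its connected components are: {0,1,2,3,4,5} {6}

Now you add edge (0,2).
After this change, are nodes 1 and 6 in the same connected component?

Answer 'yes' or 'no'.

Answer: no

Derivation:
Initial components: {0,1,2,3,4,5} {6}
Adding edge (0,2): both already in same component {0,1,2,3,4,5}. No change.
New components: {0,1,2,3,4,5} {6}
Are 1 and 6 in the same component? no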